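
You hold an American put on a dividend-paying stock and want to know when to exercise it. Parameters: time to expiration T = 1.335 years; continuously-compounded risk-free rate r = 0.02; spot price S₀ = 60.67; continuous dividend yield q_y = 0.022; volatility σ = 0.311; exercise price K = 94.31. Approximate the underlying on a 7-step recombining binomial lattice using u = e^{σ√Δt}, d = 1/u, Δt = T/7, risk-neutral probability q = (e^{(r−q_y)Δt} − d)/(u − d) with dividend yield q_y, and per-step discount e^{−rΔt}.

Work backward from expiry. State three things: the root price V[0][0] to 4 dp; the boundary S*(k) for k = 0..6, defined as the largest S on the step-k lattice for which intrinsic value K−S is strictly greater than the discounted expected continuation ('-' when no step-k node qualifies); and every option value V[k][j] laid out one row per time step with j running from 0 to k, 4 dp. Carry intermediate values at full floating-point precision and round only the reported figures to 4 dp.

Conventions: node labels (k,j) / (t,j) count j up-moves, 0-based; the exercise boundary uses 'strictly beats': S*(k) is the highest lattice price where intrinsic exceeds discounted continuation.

price = 34.5796
boundary = - - 46.2387 52.9651 60.6700 69.4958 79.6054
tree:
34.5796
41.3939 27.0143
48.0713 34.0424 19.1404
53.9435 41.3449 25.9105 11.4991
59.0699 48.0713 33.6400 17.2196 5.0041
63.5453 53.9435 41.3449 24.8142 8.6127 0.8885
67.4523 59.0699 48.0713 33.6400 14.7046 1.6661 0.0000
70.8632 63.5453 53.9435 41.3449 24.8142 3.1243 0.0000 0.0000

Δt=0.19071, u=1.14547, d=0.87300, q=0.46470, disc=e^(-rΔt)=0.99619
k=7 terminal: V=max(K-S,0) → 70.8632 63.5453 53.9435 41.3449 24.8142 3.1243 0.0000 0.0000
k=6: j=0 S=26.8577 intr=67.4523 cont=67.2057 V=67.4523[EX]; j=1 S=35.2401 intr=59.0699 cont=58.8584 V=59.0699[EX]; j=2 S=46.2387 intr=48.0713 cont=47.9059 V=48.0713[EX]; j=3 S=60.6700 intr=33.6400 cont=33.5350 V=33.6400[EX]; j=4 S=79.6054 intr=14.7046 cont=14.6789 V=14.7046[EX]; j=5 S=104.4506 intr=0.0000 cont=1.6661 V=1.6661[hold]; j=6 S=137.0502 intr=0.0000 cont=0.0000 V=0.0000[hold]  S*(6)=79.6054
k=5: j=0 S=30.7647 intr=63.5453 cont=63.3151 V=63.5453[EX]; j=1 S=40.3665 intr=53.9435 cont=53.7535 V=53.9435[EX]; j=2 S=52.9651 intr=41.3449 cont=41.2076 V=41.3449[EX]; j=3 S=69.4958 intr=24.8142 cont=24.7462 V=24.8142[EX]; j=4 S=91.1857 intr=3.1243 cont=8.6127 V=8.6127[hold]; j=5 S=119.6452 intr=0.0000 cont=0.8885 V=0.8885[hold]  S*(5)=69.4958
k=4: j=0 S=35.2401 intr=59.0699 cont=58.8584 V=59.0699[EX]; j=1 S=46.2387 intr=48.0713 cont=47.9059 V=48.0713[EX]; j=2 S=60.6700 intr=33.6400 cont=33.5350 V=33.6400[EX]; j=3 S=79.6054 intr=14.7046 cont=17.2196 V=17.2196[hold]; j=4 S=104.4506 intr=0.0000 cont=5.0041 V=5.0041[hold]  S*(4)=60.6700
k=3: j=0 S=40.3665 intr=53.9435 cont=53.7535 V=53.9435[EX]; j=1 S=52.9651 intr=41.3449 cont=41.2076 V=41.3449[EX]; j=2 S=69.4958 intr=24.8142 cont=25.9105 V=25.9105[hold]; j=3 S=91.1857 intr=3.1243 cont=11.4991 V=11.4991[hold]  S*(3)=52.9651
k=2: j=0 S=46.2387 intr=48.0713 cont=47.9059 V=48.0713[EX]; j=1 S=60.6700 intr=33.6400 cont=34.0424 V=34.0424[hold]; j=2 S=79.6054 intr=14.7046 cont=19.1404 V=19.1404[hold]  S*(2)=46.2387
k=1: j=0 S=52.9651 intr=41.3449 cont=41.3939 V=41.3939[hold]; j=1 S=69.4958 intr=24.8142 cont=27.0143 V=27.0143[hold]  S*(1)=-
k=0: j=0 S=60.6700 intr=33.6400 cont=34.5796 V=34.5796[hold]  S*(0)=-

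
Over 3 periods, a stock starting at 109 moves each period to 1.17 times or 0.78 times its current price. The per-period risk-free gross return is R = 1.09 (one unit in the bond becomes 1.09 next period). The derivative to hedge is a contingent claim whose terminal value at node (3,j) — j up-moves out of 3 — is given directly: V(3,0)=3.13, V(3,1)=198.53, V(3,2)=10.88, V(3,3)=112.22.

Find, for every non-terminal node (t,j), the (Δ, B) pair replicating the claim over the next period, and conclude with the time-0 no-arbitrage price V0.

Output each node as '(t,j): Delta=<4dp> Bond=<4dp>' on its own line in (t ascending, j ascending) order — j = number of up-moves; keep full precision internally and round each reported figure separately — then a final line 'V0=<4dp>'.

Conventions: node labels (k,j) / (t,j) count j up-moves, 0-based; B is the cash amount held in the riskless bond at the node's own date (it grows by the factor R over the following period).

Since d<R<u, set p* = (R−d)/(u−d) = 0.7949; price each node as the discounted p*-expectation of its children.
Expiry values: V(3,0)=3.1300, V(3,1)=198.5300, V(3,2)=10.8800, V(3,3)=112.2200
Node (2,0) S=66.3156: V=(p*·198.5300+(1−p*)·3.1300)/1.09=145.3651; Δ=(198.5300−3.1300)/(77.5893−51.7262)=7.5552; B=V−Δ·S=-355.6606
Node (2,1) S=99.4734: V=(p*·10.8800+(1−p*)·198.5300)/1.09=45.2957; Δ=(10.8800−198.5300)/(116.3839−77.5893)=-4.8370; B=V−Δ·S=526.4495
Node (2,2) S=149.2101: V=(p*·112.2200+(1−p*)·10.8800)/1.09=83.8829; Δ=(112.2200−10.8800)/(174.5758−116.3839)=1.7415; B=V−Δ·S=-175.9633
Node (1,0) S=85.0200: V=(p*·45.2957+(1−p*)·145.3651)/1.09=60.3878; Δ=(45.2957−145.3651)/(99.4734−66.3156)=-3.0180; B=V−Δ·S=316.9760
Node (1,1) S=127.5300: V=(p*·83.8829+(1−p*)·45.2957)/1.09=69.6950; Δ=(83.8829−45.2957)/(149.2101−99.4734)=0.7758; B=V−Δ·S=-29.2464
Node (0,0) S=109.0000: V=(p*·69.6950+(1−p*)·60.3878)/1.09=62.1888; Δ=(69.6950−60.3878)/(127.5300−85.0200)=0.2189; B=V−Δ·S=38.3244
Sanity check at the root: Δ(0,0)·S0 + B(0,0) reproduces V0 = 62.1888.

(0,0): Delta=0.2189 Bond=38.3244
(1,0): Delta=-3.0180 Bond=316.9760
(1,1): Delta=0.7758 Bond=-29.2464
(2,0): Delta=7.5552 Bond=-355.6606
(2,1): Delta=-4.8370 Bond=526.4495
(2,2): Delta=1.7415 Bond=-175.9633
V0=62.1888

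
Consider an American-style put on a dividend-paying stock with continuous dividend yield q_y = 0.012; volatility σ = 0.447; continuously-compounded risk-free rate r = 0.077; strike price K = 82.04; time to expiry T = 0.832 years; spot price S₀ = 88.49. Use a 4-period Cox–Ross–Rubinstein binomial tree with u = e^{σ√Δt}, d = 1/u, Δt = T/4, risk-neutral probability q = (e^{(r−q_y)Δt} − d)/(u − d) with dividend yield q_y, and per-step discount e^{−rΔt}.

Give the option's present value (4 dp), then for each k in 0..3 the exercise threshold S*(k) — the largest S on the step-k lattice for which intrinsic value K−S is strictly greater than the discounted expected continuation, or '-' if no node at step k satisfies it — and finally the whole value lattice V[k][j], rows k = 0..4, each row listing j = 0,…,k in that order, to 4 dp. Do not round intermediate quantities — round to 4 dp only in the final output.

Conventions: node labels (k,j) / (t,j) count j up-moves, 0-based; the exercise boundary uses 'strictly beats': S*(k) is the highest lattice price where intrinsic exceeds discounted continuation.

price = 8.9243
boundary = - - 58.8601 48.0047
tree:
8.9243
14.6635 3.0642
23.1799 6.0152 0.0000
34.0353 11.8081 0.0000 0.0000
42.8886 23.1799 0.0000 0.0000 0.0000

Δt=0.20800  u=1.22613  d=0.81557  q=0.48236  discount=0.98411
step 4 (expiry): payoffs max(K−S,0) = 42.8886 23.1799 0.0000 0.0000 0.0000
step 3: (k=3,j=0): S=48.0047, K−S=34.0353, hold=32.8515 ⇒ V=34.0353 exercise | (k=3,j=1): S=72.1701, K−S=9.8699, hold=11.8081 ⇒ V=11.8081 continue | (k=3,j=2): S=108.5003, K−S=0.0000, hold=0.0000 ⇒ V=0.0000 continue | (k=3,j=3): S=163.1189, K−S=0.0000, hold=0.0000 ⇒ V=0.0000 continue  boundary S*=48.0047
step 2: (k=2,j=0): S=58.8601, K−S=23.1799, hold=22.9433 ⇒ V=23.1799 exercise | (k=2,j=1): S=88.4900, K−S=0.0000, hold=6.0152 ⇒ V=6.0152 continue | (k=2,j=2): S=133.0355, K−S=0.0000, hold=0.0000 ⇒ V=0.0000 continue  boundary S*=58.8601
step 1: (k=1,j=0): S=72.1701, K−S=9.8699, hold=14.6635 ⇒ V=14.6635 continue | (k=1,j=1): S=108.5003, K−S=0.0000, hold=3.0642 ⇒ V=3.0642 continue  boundary S*=-
step 0: (k=0,j=0): S=88.4900, K−S=0.0000, hold=8.9243 ⇒ V=8.9243 continue  boundary S*=-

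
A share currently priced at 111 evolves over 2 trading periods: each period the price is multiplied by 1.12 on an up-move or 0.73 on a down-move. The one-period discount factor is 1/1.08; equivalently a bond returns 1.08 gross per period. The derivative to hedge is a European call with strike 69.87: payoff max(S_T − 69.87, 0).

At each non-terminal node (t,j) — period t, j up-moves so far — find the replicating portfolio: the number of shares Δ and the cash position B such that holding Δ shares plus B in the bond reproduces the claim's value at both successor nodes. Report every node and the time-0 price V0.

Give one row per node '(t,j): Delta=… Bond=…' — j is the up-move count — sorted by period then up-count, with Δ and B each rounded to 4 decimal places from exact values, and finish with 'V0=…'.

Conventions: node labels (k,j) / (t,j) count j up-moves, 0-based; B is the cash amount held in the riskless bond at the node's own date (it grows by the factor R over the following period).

Under the risk-neutral measure, an up-move has probability p* = (R−d)/(u−d) = 0.8974 and values discount at R = 1.08.
At maturity the claim pays: V(2,0)=0.0000, V(2,1)=20.8836, V(2,2)=69.3684
(1,0): S=81.0300. Δ = (V_up−V_dn)/(S_up−S_dn) = (20.8836−0.0000)/(90.7536−59.1519) = 0.6608. V = [p*·20.8836 + (1−p*)·0.0000]/1.08 = 17.3534. B = V − Δ·S = -36.1943.
(1,1): S=124.3200. Δ = (V_up−V_dn)/(S_up−S_dn) = (69.3684−20.8836)/(139.2384−90.7536) = 1.0000. V = [p*·69.3684 + (1−p*)·20.8836]/1.08 = 59.6256. B = V − Δ·S = -64.6944.
(0,0): S=111.0000. Δ = (V_up−V_dn)/(S_up−S_dn) = (59.6256−17.3534)/(124.3200−81.0300) = 0.9765. V = [p*·59.6256 + (1−p*)·17.3534]/1.08 = 51.1944. B = V − Δ·S = -57.1957.
Verification: the root portfolio costs Δ(0,0)·S0 + B(0,0) = 51.1944, matching V0.

(0,0): Delta=0.9765 Bond=-57.1957
(1,0): Delta=0.6608 Bond=-36.1943
(1,1): Delta=1.0000 Bond=-64.6944
V0=51.1944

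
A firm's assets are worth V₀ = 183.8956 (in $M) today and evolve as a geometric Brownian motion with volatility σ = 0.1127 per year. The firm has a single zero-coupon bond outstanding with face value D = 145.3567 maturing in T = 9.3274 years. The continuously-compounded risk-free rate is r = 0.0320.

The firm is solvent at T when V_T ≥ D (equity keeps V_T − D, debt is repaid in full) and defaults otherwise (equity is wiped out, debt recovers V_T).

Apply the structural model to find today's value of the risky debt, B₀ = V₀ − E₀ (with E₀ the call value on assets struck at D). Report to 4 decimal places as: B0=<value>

Equity is a call on the firm's assets struck at D = 145.3567:
d₁ = [ln(V₀/D) + (r + σ²/2)T] / (σ√T)
   = [ln(183.8956/145.3567) + (0.0320 + 0.5·0.1127²)·9.3274] / (0.1127·√9.3274)
   = [0.235177 + 0.357712] / 0.344195 = 1.722540
d₂ = d₁ − σ√T = 1.722540 − 0.344195 = 1.378346
N(d₁) = 0.957514,  N(d₂) = 0.915952,  e^(−rT) = 0.741947
E₀ = V₀·N(d₁) − D·e^(−rT)·N(d₂)
   = 183.8956·0.957514 − 145.3567·0.741947·0.915952 = 77.299962
B₀ = V₀ − E₀ = 183.8956 − 77.299962 = 106.595638

B0=106.5956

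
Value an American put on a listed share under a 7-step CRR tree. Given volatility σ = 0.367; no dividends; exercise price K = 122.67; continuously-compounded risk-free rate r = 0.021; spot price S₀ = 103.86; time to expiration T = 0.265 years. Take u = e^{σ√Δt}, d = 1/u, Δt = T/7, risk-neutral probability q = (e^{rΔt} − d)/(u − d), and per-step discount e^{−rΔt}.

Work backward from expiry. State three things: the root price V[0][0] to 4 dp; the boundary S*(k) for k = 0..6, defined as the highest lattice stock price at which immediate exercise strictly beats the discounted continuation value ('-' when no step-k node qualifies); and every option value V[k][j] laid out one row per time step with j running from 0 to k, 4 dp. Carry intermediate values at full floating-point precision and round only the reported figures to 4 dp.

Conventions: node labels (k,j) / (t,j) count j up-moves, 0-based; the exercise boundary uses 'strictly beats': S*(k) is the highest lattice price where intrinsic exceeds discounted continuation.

params: Δt=0.03786 u=1.07402 d=0.93108 q=0.48772 e^(-rΔt)=0.99921
t_7 payoffs: 59.6662 49.9941 38.8373 25.9677 11.1225 0.0000 0.0000 0.0000
t_6: node(6,0) S=67.6673 payoff=55.0027 vs cont=54.9052 → 55.0027 [stop]  node(6,1) S=78.0552 payoff=44.6148 vs cont=44.5173 → 44.6148 [stop]  node(6,2) S=90.0378 payoff=32.6322 vs cont=32.5347 → 32.6322 [stop]  node(6,3) S=103.8600 payoff=18.8100 vs cont=18.7125 → 18.8100 [stop]  node(6,4) S=119.8041 payoff=2.8659 vs cont=5.6933 → 5.6933 [wait]  node(6,5) S=138.1958 payoff=0.0000 vs cont=0.0000 → 0.0000 [wait]  node(6,6) S=159.4109 payoff=0.0000 vs cont=0.0000 → 0.0000 [wait]  ⇒ S*(6)=103.8600
t_5: node(5,0) S=72.6759 payoff=49.9941 vs cont=49.8966 → 49.9941 [stop]  node(5,1) S=83.8327 payoff=38.8373 vs cont=38.7398 → 38.8373 [stop]  node(5,2) S=96.7023 payoff=25.9677 vs cont=25.8702 → 25.9677 [stop]  node(5,3) S=111.5475 payoff=11.1225 vs cont=12.4029 → 12.4029 [wait]  node(5,4) S=128.6717 payoff=0.0000 vs cont=2.9142 → 2.9142 [wait]  node(5,5) S=148.4248 payoff=0.0000 vs cont=0.0000 → 0.0000 [wait]  ⇒ S*(5)=96.7023
t_4: node(4,0) S=78.0552 payoff=44.6148 vs cont=44.5173 → 44.6148 [stop]  node(4,1) S=90.0378 payoff=32.6322 vs cont=32.5347 → 32.6322 [stop]  node(4,2) S=103.8600 payoff=18.8100 vs cont=19.3365 → 19.3365 [wait]  node(4,3) S=119.8041 payoff=2.8659 vs cont=7.7689 → 7.7689 [wait]  node(4,4) S=138.1958 payoff=0.0000 vs cont=1.4917 → 1.4917 [wait]  ⇒ S*(4)=90.0378
t_3: node(3,0) S=83.8327 payoff=38.8373 vs cont=38.7398 → 38.8373 [stop]  node(3,1) S=96.7023 payoff=25.9677 vs cont=26.1268 → 26.1268 [wait]  node(3,2) S=111.5475 payoff=11.1225 vs cont=13.6839 → 13.6839 [wait]  node(3,3) S=128.6717 payoff=0.0000 vs cont=4.7036 → 4.7036 [wait]  ⇒ S*(3)=83.8327
t_2: node(2,0) S=90.0378 payoff=32.6322 vs cont=32.6122 → 32.6322 [stop]  node(2,1) S=103.8600 payoff=18.8100 vs cont=20.0422 → 20.0422 [wait]  node(2,2) S=119.8041 payoff=2.8659 vs cont=9.2966 → 9.2966 [wait]  ⇒ S*(2)=90.0378
t_1: node(1,0) S=96.7023 payoff=25.9677 vs cont=26.4707 → 26.4707 [wait]  node(1,1) S=111.5475 payoff=11.1225 vs cont=14.7896 → 14.7896 [wait]  ⇒ S*(1)=-
t_0: node(0,0) S=103.8600 payoff=18.8100 vs cont=20.7571 → 20.7571 [wait]  ⇒ S*(0)=-

price = 20.7571
boundary = - - 90.0378 83.8327 90.0378 96.7023 103.8600
tree:
20.7571
26.4707 14.7896
32.6322 20.0422 9.2966
38.8373 26.1268 13.6839 4.7036
44.6148 32.6322 19.3365 7.7689 1.4917
49.9941 38.8373 25.9677 12.4029 2.9142 0.0000
55.0027 44.6148 32.6322 18.8100 5.6933 0.0000 0.0000
59.6662 49.9941 38.8373 25.9677 11.1225 0.0000 0.0000 0.0000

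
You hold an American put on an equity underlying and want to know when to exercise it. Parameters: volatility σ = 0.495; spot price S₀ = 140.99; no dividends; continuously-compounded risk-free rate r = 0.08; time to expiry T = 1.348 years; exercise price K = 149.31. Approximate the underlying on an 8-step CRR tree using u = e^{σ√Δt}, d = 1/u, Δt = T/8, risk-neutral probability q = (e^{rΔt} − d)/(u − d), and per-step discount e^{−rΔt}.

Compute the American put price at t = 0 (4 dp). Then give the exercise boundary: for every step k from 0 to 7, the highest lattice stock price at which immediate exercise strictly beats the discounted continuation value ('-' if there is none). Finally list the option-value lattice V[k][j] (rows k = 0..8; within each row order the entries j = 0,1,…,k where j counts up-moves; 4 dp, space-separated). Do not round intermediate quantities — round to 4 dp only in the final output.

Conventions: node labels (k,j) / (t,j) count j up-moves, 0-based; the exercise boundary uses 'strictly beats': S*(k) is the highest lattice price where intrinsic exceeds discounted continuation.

price = 30.2339
boundary = - - - 76.6397 93.9071 76.6397 93.9071 115.0651
tree:
30.2339
41.8273 18.6519
56.0995 27.6988 9.4749
72.6703 39.9075 15.3859 3.4027
86.7627 55.4029 24.4133 6.1380 0.5652
98.2637 72.6703 37.5708 10.9904 1.1071 0.0000
107.6500 86.7627 55.4029 19.5052 2.1685 0.0000 0.0000
115.3104 98.2637 72.6703 34.2449 4.2476 0.0000 0.0000 0.0000
121.5621 107.6500 86.7627 55.4029 8.3200 0.0000 0.0000 0.0000 0.0000

Δt=0.16850, u=1.22531, d=0.81612, q=0.48254, disc=e^(-rΔt)=0.98661
k=8 terminal: V=max(K-S,0) → 121.5621 107.6500 86.7627 55.4029 8.3200 0.0000 0.0000 0.0000 0.0000
k=7: j=0 S=33.9996 intr=115.3104 cont=113.3112 V=115.3104[EX]; j=1 S=51.0463 intr=98.2637 cont=96.2645 V=98.2637[EX]; j=2 S=76.6397 intr=72.6703 cont=70.6711 V=72.6703[EX]; j=3 S=115.0651 intr=34.2449 cont=32.2458 V=34.2449[EX]; j=4 S=172.7560 intr=0.0000 cont=4.2476 V=4.2476[hold]; j=5 S=259.3719 intr=0.0000 cont=0.0000 V=0.0000[hold]; j=6 S=389.4150 intr=0.0000 cont=0.0000 V=0.0000[hold]; j=7 S=584.6587 intr=0.0000 cont=0.0000 V=0.0000[hold]  S*(7)=115.0651
k=6: j=0 S=41.6600 intr=107.6500 cont=105.6508 V=107.6500[EX]; j=1 S=62.5473 intr=86.7627 cont=84.7635 V=86.7627[EX]; j=2 S=93.9071 intr=55.4029 cont=53.4037 V=55.4029[EX]; j=3 S=140.9900 intr=8.3200 cont=19.5052 V=19.5052[hold]; j=4 S=211.6791 intr=0.0000 cont=2.1685 V=2.1685[hold]; j=5 S=317.8102 intr=0.0000 cont=0.0000 V=0.0000[hold]; j=6 S=477.1529 intr=0.0000 cont=0.0000 V=0.0000[hold]  S*(6)=93.9071
k=5: j=0 S=51.0463 intr=98.2637 cont=96.2645 V=98.2637[EX]; j=1 S=76.6397 intr=72.6703 cont=70.6711 V=72.6703[EX]; j=2 S=115.0651 intr=34.2449 cont=37.5708 V=37.5708[hold]; j=3 S=172.7560 intr=0.0000 cont=10.9904 V=10.9904[hold]; j=4 S=259.3719 intr=0.0000 cont=1.1071 V=1.1071[hold]; j=5 S=389.4150 intr=0.0000 cont=0.0000 V=0.0000[hold]  S*(5)=76.6397
k=4: j=0 S=62.5473 intr=86.7627 cont=84.7635 V=86.7627[EX]; j=1 S=93.9071 intr=55.4029 cont=54.9871 V=55.4029[EX]; j=2 S=140.9900 intr=8.3200 cont=24.4133 V=24.4133[hold]; j=3 S=211.6791 intr=0.0000 cont=6.1380 V=6.1380[hold]; j=4 S=317.8102 intr=0.0000 cont=0.5652 V=0.5652[hold]  S*(4)=93.9071
k=3: j=0 S=76.6397 intr=72.6703 cont=70.6711 V=72.6703[EX]; j=1 S=115.0651 intr=34.2449 cont=39.9075 V=39.9075[hold]; j=2 S=172.7560 intr=0.0000 cont=15.3859 V=15.3859[hold]; j=3 S=259.3719 intr=0.0000 cont=3.4027 V=3.4027[hold]  S*(3)=76.6397
k=2: j=0 S=93.9071 intr=55.4029 cont=56.0995 V=56.0995[hold]; j=1 S=140.9900 intr=8.3200 cont=27.6988 V=27.6988[hold]; j=2 S=211.6791 intr=0.0000 cont=9.4749 V=9.4749[hold]  S*(2)=-
k=1: j=0 S=115.0651 intr=34.2449 cont=41.8273 V=41.8273[hold]; j=1 S=172.7560 intr=0.0000 cont=18.6519 V=18.6519[hold]  S*(1)=-
k=0: j=0 S=140.9900 intr=8.3200 cont=30.2339 V=30.2339[hold]  S*(0)=-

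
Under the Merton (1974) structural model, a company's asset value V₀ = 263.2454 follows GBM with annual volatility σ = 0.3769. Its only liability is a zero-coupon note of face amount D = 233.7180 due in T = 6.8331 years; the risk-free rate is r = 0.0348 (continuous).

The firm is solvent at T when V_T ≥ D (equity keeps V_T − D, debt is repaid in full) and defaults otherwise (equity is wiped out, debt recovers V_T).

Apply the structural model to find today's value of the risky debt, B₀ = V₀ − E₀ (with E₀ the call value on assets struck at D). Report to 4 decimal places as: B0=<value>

B0=134.2510

Apply the equity-as-call identities (strike 233.7180, horizon 6.8331 years):
d₁ = [ln(V₀/D) + (r + σ²/2)T] / (σ√T)
   = [ln(263.2454/233.7180) + (0.0348 + 0.5·0.3769²)·6.8331] / (0.3769·√6.8331)
   = [0.118971 + 0.723125] / 0.985224 = 0.854726
d₂ = d₁ − σ√T = 0.854726 − 0.985224 = -0.130498
N(d₁) = 0.803649,  N(d₂) = 0.448086,  e^(−rT) = 0.788367
E₀ = V₀·N(d₁) − D·e^(−rT)·N(d₂)
   = 263.2454·0.803649 − 233.7180·0.788367·0.448086 = 128.994447
B₀ = V₀ − E₀ = 263.2454 − 128.994447 = 134.250953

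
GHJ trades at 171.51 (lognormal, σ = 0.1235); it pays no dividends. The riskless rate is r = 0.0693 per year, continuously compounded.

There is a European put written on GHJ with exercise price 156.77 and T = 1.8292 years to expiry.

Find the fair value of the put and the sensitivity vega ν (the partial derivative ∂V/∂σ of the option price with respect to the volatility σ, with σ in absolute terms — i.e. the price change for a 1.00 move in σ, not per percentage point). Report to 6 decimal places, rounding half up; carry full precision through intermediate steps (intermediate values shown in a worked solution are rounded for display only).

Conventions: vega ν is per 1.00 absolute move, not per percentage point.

σ√T = 0.1235·√1.8292 = 0.167031
d₁ = (ln(S/K) + (r+σ²/2)T) / (σ√T) = (ln(171.51/156.77) + (0.0693+0.1235²/2)·1.8292) / 0.167031 = (0.089862 + 0.140713) / 0.167031 = 1.380431
d₂ = d₁ − σ√T = 1.380431 − 0.167031 = 1.213400
e^{−rT} = 0.880942
N(−d₁) = 0.083727,  N(−d₂) = 0.112488
Put price V = K·e^{−rT}·N(−d₂) − S·N(−d₁) = 15.535245 − 14.360007 = 1.175238
φ(d₁) = (1/√(2π))·e^{−d₁²/2} = 0.153857
ν = S·φ(d₁)·√T = 35.689162

price = 1.175238
ν = 35.689162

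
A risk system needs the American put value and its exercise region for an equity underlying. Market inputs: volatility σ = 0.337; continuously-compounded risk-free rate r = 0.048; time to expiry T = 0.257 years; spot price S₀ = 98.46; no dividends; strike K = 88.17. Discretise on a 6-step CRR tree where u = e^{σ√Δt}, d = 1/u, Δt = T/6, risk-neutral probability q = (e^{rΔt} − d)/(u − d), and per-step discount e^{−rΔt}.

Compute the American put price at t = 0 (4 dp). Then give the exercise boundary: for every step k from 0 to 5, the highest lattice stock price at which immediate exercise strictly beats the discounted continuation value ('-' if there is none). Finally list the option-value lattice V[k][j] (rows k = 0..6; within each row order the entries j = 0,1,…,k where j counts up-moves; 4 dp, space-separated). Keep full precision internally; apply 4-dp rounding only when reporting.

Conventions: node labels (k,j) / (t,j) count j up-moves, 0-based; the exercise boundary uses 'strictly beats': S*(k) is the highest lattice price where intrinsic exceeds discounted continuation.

price = 2.3043
boundary = - - - - 74.4900 79.8709
tree:
2.3043
3.7589 0.8436
5.9861 1.5232 0.1602
9.2414 2.7204 0.3193 0.0000
13.6800 4.7931 0.6366 0.0000 0.0000
18.6983 8.2991 1.2690 0.0000 0.0000 0.0000
23.3786 13.6800 2.5295 0.0000 0.0000 0.0000 0.0000

Δt=0.04283, u=1.07224, d=0.93263, q=0.49731, disc=e^(-rΔt)=0.99795
k=6 terminal: V=max(K-S,0) → 23.3786 13.6800 2.5295 0.0000 0.0000 0.0000 0.0000
k=5: j=0 S=69.4717 intr=18.6983 cont=18.5172 V=18.6983[EX]; j=1 S=79.8709 intr=8.2991 cont=8.1180 V=8.2991[EX]; j=2 S=91.8268 intr=0.0000 cont=1.2690 V=1.2690[hold]; j=3 S=105.5724 intr=0.0000 cont=0.0000 V=0.0000[hold]; j=4 S=121.3755 intr=0.0000 cont=0.0000 V=0.0000[hold]; j=5 S=139.5442 intr=0.0000 cont=0.0000 V=0.0000[hold]  S*(5)=79.8709
k=4: j=0 S=74.4900 intr=13.6800 cont=13.4989 V=13.6800[EX]; j=1 S=85.6405 intr=2.5295 cont=4.7931 V=4.7931[hold]; j=2 S=98.4600 intr=0.0000 cont=0.6366 V=0.6366[hold]; j=3 S=113.1985 intr=0.0000 cont=0.0000 V=0.0000[hold]; j=4 S=130.1432 intr=0.0000 cont=0.0000 V=0.0000[hold]  S*(4)=74.4900
k=3: j=0 S=79.8709 intr=8.2991 cont=9.2414 V=9.2414[hold]; j=1 S=91.8268 intr=0.0000 cont=2.7204 V=2.7204[hold]; j=2 S=105.5724 intr=0.0000 cont=0.3193 V=0.3193[hold]; j=3 S=121.3755 intr=0.0000 cont=0.0000 V=0.0000[hold]  S*(3)=-
k=2: j=0 S=85.6405 intr=2.5295 cont=5.9861 V=5.9861[hold]; j=1 S=98.4600 intr=0.0000 cont=1.5232 V=1.5232[hold]; j=2 S=113.1985 intr=0.0000 cont=0.1602 V=0.1602[hold]  S*(2)=-
k=1: j=0 S=91.8268 intr=0.0000 cont=3.7589 V=3.7589[hold]; j=1 S=105.5724 intr=0.0000 cont=0.8436 V=0.8436[hold]  S*(1)=-
k=0: j=0 S=98.4600 intr=0.0000 cont=2.3043 V=2.3043[hold]  S*(0)=-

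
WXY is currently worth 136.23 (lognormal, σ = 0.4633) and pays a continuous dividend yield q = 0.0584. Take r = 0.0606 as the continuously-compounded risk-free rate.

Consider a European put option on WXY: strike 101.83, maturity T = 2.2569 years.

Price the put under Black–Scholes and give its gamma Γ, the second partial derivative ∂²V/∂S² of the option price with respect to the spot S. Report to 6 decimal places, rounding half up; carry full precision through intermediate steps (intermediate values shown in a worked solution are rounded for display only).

σ√T = 0.4633·√2.2569 = 0.696015
d₁ = (ln(S/K) + (r−q+σ²/2)T) / (σ√T) = (ln(136.23/101.83) + (0.0606−0.0584+0.4633²/2)·2.2569) / 0.696015 = (0.291040 + 0.247183) / 0.696015 = 0.773293
d₂ = d₁ − σ√T = 0.773293 − 0.696015 = 0.077278
e^{−rT} = 0.872172
e^{−qT} = 0.876514
N(−d₁) = 0.219675,  N(−d₂) = 0.469201
Put price V = K·e^{−rT}·N(−d₂) − S·e^{−qT}·N(−d₁) = 41.671308 − 26.230774 = 15.440533
φ(d₁) = (1/√(2π))·e^{−d₁²/2} = 0.295842
Γ = e^{−qT}·φ(d₁) / (S·σ·√T) = 0.002735

price = 15.440533
Γ = 0.002735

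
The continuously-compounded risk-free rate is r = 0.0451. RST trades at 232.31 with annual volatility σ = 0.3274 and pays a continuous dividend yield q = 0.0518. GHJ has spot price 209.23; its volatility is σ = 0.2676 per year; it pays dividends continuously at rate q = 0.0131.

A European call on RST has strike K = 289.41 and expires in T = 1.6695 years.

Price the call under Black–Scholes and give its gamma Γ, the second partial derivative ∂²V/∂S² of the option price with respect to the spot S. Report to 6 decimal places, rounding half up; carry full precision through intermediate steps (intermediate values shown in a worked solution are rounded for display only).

price = 18.396721
Γ = 0.003521

σ√T = 0.3274·√1.6695 = 0.423031
d₁ = (ln(S/K) + (r−q+σ²/2)T) / (σ√T) = (ln(232.31/289.41) + (0.0451−0.0518+0.3274²/2)·1.6695) / 0.423031 = (-0.219772 + 0.078292) / 0.423031 = -0.334443
d₂ = d₁ − σ√T = -0.334443 − 0.423031 = -0.757474
e^{−rT} = 0.927470
e^{−qT} = 0.917154
N(d₁) = 0.369022,  N(d₂) = 0.224383
Call price V = S·e^{−qT}·N(d₁) − K·e^{−rT}·N(d₂) = 78.625406 − 60.228684 = 18.396721
φ(d₁) = (1/√(2π))·e^{−d₁²/2} = 0.377243
Γ = e^{−qT}·φ(d₁) / (S·σ·√T) = 0.003521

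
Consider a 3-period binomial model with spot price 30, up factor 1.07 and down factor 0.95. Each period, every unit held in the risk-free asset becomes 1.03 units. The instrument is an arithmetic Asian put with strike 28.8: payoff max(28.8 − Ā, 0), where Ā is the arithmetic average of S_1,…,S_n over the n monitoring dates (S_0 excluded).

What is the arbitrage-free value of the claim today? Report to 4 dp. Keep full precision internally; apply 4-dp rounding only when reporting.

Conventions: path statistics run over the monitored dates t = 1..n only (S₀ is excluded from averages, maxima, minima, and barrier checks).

price = 0.0996

Set p* = 0.6667 (from d < R < u); the path-dependent value is the discounted p*-expectation over all price paths.
Enumerate all 2^3 = 8 price paths (U = up ×1.07, D = down ×0.95); each path with k up-moves has probability p*^k·(1−p*)^(3−k).
DDD: Ā=27.0987, payoff=1.7012, prob=0.037037
UDD: Ā=30.5218, payoff=0.0000, prob=0.074074
DUD: Ā=29.3218, payoff=0.0000, prob=0.074074
UUD: Ā=33.0256, payoff=0.0000, prob=0.148148
DDU: Ā=28.1818, payoff=0.6182, prob=0.074074
UDU: Ā=31.7416, payoff=0.0000, prob=0.148148
DUU: Ā=30.5416, payoff=0.0000, prob=0.148148
UUU: Ā=34.3994, payoff=0.0000, prob=0.296296
Price = Σ prob·payoff / R^3 = 0.108806 / 1.092727 = 0.0996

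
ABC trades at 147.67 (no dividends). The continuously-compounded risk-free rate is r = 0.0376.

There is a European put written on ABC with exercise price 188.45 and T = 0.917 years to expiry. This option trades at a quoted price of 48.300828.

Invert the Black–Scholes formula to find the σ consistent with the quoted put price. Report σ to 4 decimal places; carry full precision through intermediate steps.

At σ = 0.4461 the Black–Scholes value reproduces the quote:
σ√T = 0.4461·√0.917 = 0.427186
d₁ = (ln(S/K) + (r+σ²/2)T) / (σ√T) = (ln(147.67/188.45) + (0.0376+0.4461²/2)·0.917) / 0.427186 = (-0.243853 + 0.125723) / 0.427186 = -0.276530
d₂ = d₁ − σ√T = -0.276530 − 0.427186 = -0.703716
e^{−rT} = 0.966108
N(−d₁) = 0.608929,  N(−d₂) = 0.759195
V = K·e^{−rT}·N(−d₂) − S·N(−d₁) = 138.221428 − 89.920600 = 48.300828 (equal to the quote); since ∂V/∂σ > 0 for all σ, the implied volatility is unique

sigma = 0.4461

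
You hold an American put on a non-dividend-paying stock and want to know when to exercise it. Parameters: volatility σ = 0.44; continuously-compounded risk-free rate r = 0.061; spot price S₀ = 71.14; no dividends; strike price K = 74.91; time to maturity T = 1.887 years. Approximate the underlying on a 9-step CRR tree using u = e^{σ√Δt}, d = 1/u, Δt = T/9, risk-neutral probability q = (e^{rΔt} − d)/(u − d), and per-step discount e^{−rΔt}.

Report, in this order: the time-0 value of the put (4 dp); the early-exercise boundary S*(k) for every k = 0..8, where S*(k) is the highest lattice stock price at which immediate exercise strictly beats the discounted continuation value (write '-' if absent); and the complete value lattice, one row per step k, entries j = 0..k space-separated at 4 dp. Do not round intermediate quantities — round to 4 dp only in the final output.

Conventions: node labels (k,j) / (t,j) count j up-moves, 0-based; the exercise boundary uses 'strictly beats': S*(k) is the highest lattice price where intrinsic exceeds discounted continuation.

price = 15.7413
boundary = - - - 38.8703 31.7774 38.8703 47.5463 38.8703 47.5463
tree:
15.7413
21.3548 10.1180
28.1649 14.5931 5.5702
36.0397 20.4389 8.6889 2.3610
43.1326 27.6709 13.1985 4.0657 0.5887
48.9311 36.0397 19.3997 6.8745 1.1501 0.0000
53.6716 43.1326 27.3637 11.3432 2.2467 0.0000 0.0000
57.5471 48.9311 36.0397 18.0834 4.3892 0.0000 0.0000 0.0000
60.7154 53.6716 43.1326 27.3637 8.5746 0.0000 0.0000 0.0000 0.0000
63.3055 57.5471 48.9311 36.0397 16.7512 0.0000 0.0000 0.0000 0.0000 0.0000

params: Δt=0.20967 u=1.22320 d=0.81753 q=0.48153 e^(-rΔt)=0.98729
t_9 payoffs: 63.3055 57.5471 48.9311 36.0397 16.7512 0.0000 0.0000 0.0000 0.0000 0.0000
t_8: node(8,0) S=14.1946 payoff=60.7154 vs cont=59.7634 → 60.7154 [stop]  node(8,1) S=21.2384 payoff=53.6716 vs cont=52.7196 → 53.6716 [stop]  node(8,2) S=31.7774 payoff=43.1326 vs cont=42.1806 → 43.1326 [stop]  node(8,3) S=47.5463 payoff=27.3637 vs cont=26.4118 → 27.3637 [stop]  node(8,4) S=71.1400 payoff=3.7700 vs cont=8.5746 → 8.5746 [wait]  node(8,5) S=106.4416 payoff=0.0000 vs cont=0.0000 → 0.0000 [wait]  node(8,6) S=159.2607 payoff=0.0000 vs cont=0.0000 → 0.0000 [wait]  node(8,7) S=238.2902 payoff=0.0000 vs cont=0.0000 → 0.0000 [wait]  node(8,8) S=356.5362 payoff=0.0000 vs cont=0.0000 → 0.0000 [wait]  ⇒ S*(8)=47.5463
t_7: node(7,0) S=17.3629 payoff=57.5471 vs cont=56.5951 → 57.5471 [stop]  node(7,1) S=25.9789 payoff=48.9311 vs cont=47.9792 → 48.9311 [stop]  node(7,2) S=38.8703 payoff=36.0397 vs cont=35.0877 → 36.0397 [stop]  node(7,3) S=58.1588 payoff=16.7512 vs cont=18.0834 → 18.0834 [wait]  node(7,4) S=87.0187 payoff=0.0000 vs cont=4.3892 → 4.3892 [wait]  node(7,5) S=130.1997 payoff=0.0000 vs cont=0.0000 → 0.0000 [wait]  node(7,6) S=194.8083 payoff=0.0000 vs cont=0.0000 → 0.0000 [wait]  node(7,7) S=291.4774 payoff=0.0000 vs cont=0.0000 → 0.0000 [wait]  ⇒ S*(7)=38.8703
t_6: node(6,0) S=21.2384 payoff=53.6716 vs cont=52.7196 → 53.6716 [stop]  node(6,1) S=31.7774 payoff=43.1326 vs cont=42.1806 → 43.1326 [stop]  node(6,2) S=47.5463 payoff=27.3637 vs cont=27.0451 → 27.3637 [stop]  node(6,3) S=71.1400 payoff=3.7700 vs cont=11.3432 → 11.3432 [wait]  node(6,4) S=106.4416 payoff=0.0000 vs cont=2.2467 → 2.2467 [wait]  node(6,5) S=159.2607 payoff=0.0000 vs cont=0.0000 → 0.0000 [wait]  node(6,6) S=238.2902 payoff=0.0000 vs cont=0.0000 → 0.0000 [wait]  ⇒ S*(6)=47.5463
t_5: node(5,0) S=25.9789 payoff=48.9311 vs cont=47.9792 → 48.9311 [stop]  node(5,1) S=38.8703 payoff=36.0397 vs cont=35.0877 → 36.0397 [stop]  node(5,2) S=58.1588 payoff=16.7512 vs cont=19.3997 → 19.3997 [wait]  node(5,3) S=87.0187 payoff=0.0000 vs cont=6.8745 → 6.8745 [wait]  node(5,4) S=130.1997 payoff=0.0000 vs cont=1.1501 → 1.1501 [wait]  node(5,5) S=194.8083 payoff=0.0000 vs cont=0.0000 → 0.0000 [wait]  ⇒ S*(5)=38.8703
t_4: node(4,0) S=31.7774 payoff=43.1326 vs cont=42.1806 → 43.1326 [stop]  node(4,1) S=47.5463 payoff=27.3637 vs cont=27.6709 → 27.6709 [wait]  node(4,2) S=71.1400 payoff=3.7700 vs cont=13.1985 → 13.1985 [wait]  node(4,3) S=106.4416 payoff=0.0000 vs cont=4.0657 → 4.0657 [wait]  node(4,4) S=159.2607 payoff=0.0000 vs cont=0.5887 → 0.5887 [wait]  ⇒ S*(4)=31.7774
t_3: node(3,0) S=38.8703 payoff=36.0397 vs cont=35.2338 → 36.0397 [stop]  node(3,1) S=58.1588 payoff=16.7512 vs cont=20.4389 → 20.4389 [wait]  node(3,2) S=87.0187 payoff=0.0000 vs cont=8.6889 → 8.6889 [wait]  node(3,3) S=130.1997 payoff=0.0000 vs cont=2.3610 → 2.3610 [wait]  ⇒ S*(3)=38.8703
t_2: node(2,0) S=47.5463 payoff=27.3637 vs cont=28.1649 → 28.1649 [wait]  node(2,1) S=71.1400 payoff=3.7700 vs cont=14.5931 → 14.5931 [wait]  node(2,2) S=106.4416 payoff=0.0000 vs cont=5.5702 → 5.5702 [wait]  ⇒ S*(2)=-
t_1: node(1,0) S=58.1588 payoff=16.7512 vs cont=21.3548 → 21.3548 [wait]  node(1,1) S=87.0187 payoff=0.0000 vs cont=10.1180 → 10.1180 [wait]  ⇒ S*(1)=-
t_0: node(0,0) S=71.1400 payoff=3.7700 vs cont=15.7413 → 15.7413 [wait]  ⇒ S*(0)=-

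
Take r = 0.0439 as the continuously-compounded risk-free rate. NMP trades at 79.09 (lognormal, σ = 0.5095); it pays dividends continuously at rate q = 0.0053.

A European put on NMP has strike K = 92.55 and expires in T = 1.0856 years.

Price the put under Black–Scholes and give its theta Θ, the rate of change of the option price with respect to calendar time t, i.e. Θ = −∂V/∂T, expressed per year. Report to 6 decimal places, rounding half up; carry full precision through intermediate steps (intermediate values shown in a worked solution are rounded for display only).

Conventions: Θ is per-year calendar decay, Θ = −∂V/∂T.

price = 22.668862
Θ = -5.206987

σ√T = 0.5095·√1.0856 = 0.530859
d₁ = (ln(S/K) + (r−q+σ²/2)T) / (σ√T) = (ln(79.09/92.55) + (0.0439−0.0053+0.5095²/2)·1.0856) / 0.530859 = (-0.157163 + 0.182810) / 0.530859 = 0.048313
d₂ = d₁ − σ√T = 0.048313 − 0.530859 = -0.482546
e^{−rT} = 0.953460
e^{−qT} = 0.994263
N(−d₁) = 0.480734,  N(−d₂) = 0.685291
Put price V = K·e^{−rT}·N(−d₂) − S·e^{−qT}·N(−d₁) = 60.471947 − 37.803084 = 22.668862
φ(d₁) = (1/√(2π))·e^{−d₁²/2} = 0.398477
Θ = −S·e^{−qT}·φ(d₁)·σ/(2√T) − q·S·e^{−qT}·N(−d₁) + r·K·e^{−rT}·N(−d₂) = −7.661350 − 0.200356 + 2.654718 = -5.206987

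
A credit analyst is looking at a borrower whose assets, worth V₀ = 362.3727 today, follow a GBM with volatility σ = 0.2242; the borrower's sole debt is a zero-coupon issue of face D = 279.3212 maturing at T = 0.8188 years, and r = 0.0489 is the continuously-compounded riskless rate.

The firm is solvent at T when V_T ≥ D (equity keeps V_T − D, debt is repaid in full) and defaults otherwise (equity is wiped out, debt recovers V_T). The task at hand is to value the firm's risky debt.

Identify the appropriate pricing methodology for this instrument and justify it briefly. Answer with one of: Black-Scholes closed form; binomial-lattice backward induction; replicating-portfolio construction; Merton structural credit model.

framework: Merton structural credit model

Key observation: with the firm-asset dynamics (V₀ = 362.3727) and a single zero-coupon liability of face 279.3212 given, debt value, spread, and default probability all derive from the option view of the balance sheet.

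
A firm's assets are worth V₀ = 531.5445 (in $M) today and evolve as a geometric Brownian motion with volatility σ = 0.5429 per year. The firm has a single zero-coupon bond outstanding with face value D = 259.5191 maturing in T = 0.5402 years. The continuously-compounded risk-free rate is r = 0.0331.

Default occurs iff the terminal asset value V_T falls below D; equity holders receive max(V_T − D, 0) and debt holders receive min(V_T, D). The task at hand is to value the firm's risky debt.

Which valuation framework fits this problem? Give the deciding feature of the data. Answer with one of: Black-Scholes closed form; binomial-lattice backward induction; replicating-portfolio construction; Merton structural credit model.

Key observation: the question is about default risk generated by asset-value dynamics against a debt face of 259.5191 — the structural framework prices exactly that.

framework: Merton structural credit model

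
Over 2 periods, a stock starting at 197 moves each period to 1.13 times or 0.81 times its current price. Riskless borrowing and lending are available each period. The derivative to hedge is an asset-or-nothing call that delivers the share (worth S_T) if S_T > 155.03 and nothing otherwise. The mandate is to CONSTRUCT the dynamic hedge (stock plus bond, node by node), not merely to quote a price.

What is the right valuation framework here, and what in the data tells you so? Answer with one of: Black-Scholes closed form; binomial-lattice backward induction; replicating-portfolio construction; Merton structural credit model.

Key observation: the deliverable is the dynamic trading strategy on the 2-step tree (spot 197, moves 1.13 and 0.81), so the valuation must go through the node-by-node replicating-portfolio solve.

framework: replicating-portfolio construction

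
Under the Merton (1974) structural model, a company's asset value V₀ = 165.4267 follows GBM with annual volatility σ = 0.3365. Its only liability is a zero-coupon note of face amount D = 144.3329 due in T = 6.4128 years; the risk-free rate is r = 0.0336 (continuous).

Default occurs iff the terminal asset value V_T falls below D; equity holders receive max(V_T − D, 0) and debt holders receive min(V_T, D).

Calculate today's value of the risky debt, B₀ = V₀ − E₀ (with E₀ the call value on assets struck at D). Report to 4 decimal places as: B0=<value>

Equity is a call on the firm's assets struck at D = 144.3329:
d₁ = [ln(V₀/D) + (r + σ²/2)T] / (σ√T)
   = [ln(165.4267/144.3329) + (0.0336 + 0.5·0.3365²)·6.4128] / (0.3365·√6.4128)
   = [0.136406 + 0.578538] / 0.852136 = 0.839002
d₂ = d₁ − σ√T = 0.839002 − 0.852136 = -0.013134
N(d₁) = 0.799266,  N(d₂) = 0.494760,  e^(−rT) = 0.806162
E₀ = V₀·N(d₁) − D·e^(−rT)·N(d₂)
   = 165.4267·0.799266 − 144.3329·0.806162·0.494760 = 74.651696
B₀ = V₀ − E₀ = 165.4267 − 74.651696 = 90.775004

B0=90.7750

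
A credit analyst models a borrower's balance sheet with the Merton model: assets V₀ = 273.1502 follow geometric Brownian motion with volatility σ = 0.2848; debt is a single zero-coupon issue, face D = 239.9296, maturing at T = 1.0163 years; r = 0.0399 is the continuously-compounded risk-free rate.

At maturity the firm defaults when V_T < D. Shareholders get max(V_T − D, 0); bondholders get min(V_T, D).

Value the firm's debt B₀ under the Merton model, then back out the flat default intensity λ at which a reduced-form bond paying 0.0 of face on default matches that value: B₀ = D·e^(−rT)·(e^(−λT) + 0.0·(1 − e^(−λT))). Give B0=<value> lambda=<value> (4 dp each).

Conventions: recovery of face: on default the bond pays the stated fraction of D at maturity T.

Apply the equity-as-call identities (strike 239.9296, horizon 1.0163 years):
d₁ = [ln(V₀/D) + (r + σ²/2)T] / (σ√T)
   = [ln(273.1502/239.9296) + (0.0399 + 0.5·0.2848²)·1.0163] / (0.2848·√1.0163)
   = [0.129676 + 0.081767] / 0.287112 = 0.736449
d₂ = d₁ − σ√T = 0.736449 − 0.287112 = 0.449338
N(d₁) = 0.769271,  N(d₂) = 0.673406,  e^(−rT) = 0.960261
E₀ = V₀·N(d₁) − D·e^(−rT)·N(d₂)
   = 273.1502·0.769271 − 239.9296·0.960261·0.673406 = 54.977273
B₀ = V₀ − E₀ = 273.1502 − 54.977273 = 218.172927
e^(−λT) = (B₀·e^(rT)/D − 0)/(1 − 0) = (218.1729·1.041384/239.9296 − 0)/1 = 0.94695159
λ = −ln(0.94695159)/1.0163 = 0.053633

B0=218.1729 lambda=0.0536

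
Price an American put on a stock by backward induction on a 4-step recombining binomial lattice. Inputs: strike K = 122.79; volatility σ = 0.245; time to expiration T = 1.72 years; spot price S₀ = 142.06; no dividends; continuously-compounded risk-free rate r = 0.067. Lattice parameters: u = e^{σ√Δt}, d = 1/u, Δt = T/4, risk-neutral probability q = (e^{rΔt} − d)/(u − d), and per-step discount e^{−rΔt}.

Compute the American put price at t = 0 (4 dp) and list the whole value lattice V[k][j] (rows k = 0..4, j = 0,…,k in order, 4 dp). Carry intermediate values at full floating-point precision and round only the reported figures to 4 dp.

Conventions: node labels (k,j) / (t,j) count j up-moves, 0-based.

params: Δt=0.43000 u=1.17428 d=0.85158 q=0.55050 e^(-rΔt)=0.97160
t_4 payoffs: 48.0795 19.7688 0.0000 0.0000 0.0000
k=3: node(3,0) S=87.7312 payoff=35.0588 vs cont=31.5717 → 35.0588 [stop]  node(3,1) S=120.9760 payoff=1.8140 vs cont=8.6337 → 8.6337 [wait]  node(3,2) S=166.8186 payoff=0.0000 vs cont=0.0000 → 0.0000 [wait]  node(3,3) S=230.0326 payoff=0.0000 vs cont=0.0000 → 0.0000 [wait]
k=2: node(2,0) S=103.0212 payoff=19.7688 vs cont=19.9293 → 19.9293 [wait]  node(2,1) S=142.0600 payoff=0.0000 vs cont=3.7707 → 3.7707 [wait]  node(2,2) S=195.8921 payoff=0.0000 vs cont=0.0000 → 0.0000 [wait]
k=1: node(1,0) S=120.9760 payoff=1.8140 vs cont=10.7206 → 10.7206 [wait]  node(1,1) S=166.8186 payoff=0.0000 vs cont=1.6468 → 1.6468 [wait]
k=0: node(0,0) S=142.0600 payoff=0.0000 vs cont=5.5629 → 5.5629 [wait]

price = 5.5629
tree:
5.5629
10.7206 1.6468
19.9293 3.7707 0.0000
35.0588 8.6337 0.0000 0.0000
48.0795 19.7688 0.0000 0.0000 0.0000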